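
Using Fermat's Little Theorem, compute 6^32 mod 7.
By Fermat: 6^{6} ≡ 1 (mod 7). 32 = 5×6 + 2. So 6^{32} ≡ 6^{2} ≡ 1 (mod 7)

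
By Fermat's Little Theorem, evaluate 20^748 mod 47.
By Fermat: 20^{46} ≡ 1 (mod 47). 748 ≡ 12 (mod 46). So 20^{748} ≡ 20^{12} ≡ 36 (mod 47)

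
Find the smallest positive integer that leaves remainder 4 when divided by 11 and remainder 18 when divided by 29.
M = 11 × 29 = 319. M₁ = 29, y₁ ≡ 8 (mod 11). M₂ = 11, y₂ ≡ 8 (mod 29). z = 4×29×8 + 18×11×8 ≡ 279 (mod 319). The smallest positive such number is 279.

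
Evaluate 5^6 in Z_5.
5 ≡ 0 (mod 5). 6 = 4 + 2 (binary 110). Repeated squaring mod 5: 0^1 ≡ 0; 0^2 ≡ 0² = 0 ≡ 0; 0^4 ≡ 0² = 0 ≡ 0. Multiply: 5^6 ≡ 0^4 × 0^2 ≡ 0 × 0 (mod 5): 0 × 0 = 0 ≡ 0. So 5^6 ≡ 0 (mod 5).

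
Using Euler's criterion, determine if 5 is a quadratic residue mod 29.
By Euler's criterion: 5^{14} ≡ 1 (mod 29). Since this equals 1, 5 is a QR.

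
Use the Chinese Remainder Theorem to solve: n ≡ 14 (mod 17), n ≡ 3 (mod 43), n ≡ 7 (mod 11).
3142

Using the Chinese Remainder Theorem:
M = product of moduli = 8041
For equation 1: M_1 = 473, 473 ≡ 14 (mod 17), inverse of 473 mod 17 is 11 (check: 14 × 11 = 154 ≡ 1 (mod 17))
For equation 2: M_2 = 187, 187 ≡ 15 (mod 43), inverse of 187 mod 43 is 23 (check: 15 × 23 = 345 ≡ 1 (mod 43))
For equation 3: M_3 = 731, 731 ≡ 5 (mod 11), inverse of 731 mod 11 is 9 (check: 5 × 9 = 45 ≡ 1 (mod 11))
Combine: n ≡ Σ r_i×M_i×(M_i⁻¹ mod m_i) = 14×473×11 + 3×187×23 + 7×731×9 = 72842 + 12903 + 46053 = 131798
131798 mod 8041 = 3142
n ≡ 3142 (mod 8041)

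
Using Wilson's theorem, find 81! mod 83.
(82)! = (81)! × (82) ≡ -1 (mod 83). So (81)! ≡ -1 × (82)^(-1) ≡ (-1)×(-1) = 1 (mod 83)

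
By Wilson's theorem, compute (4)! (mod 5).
By Wilson's theorem, (4)! ≡ -1 ≡ 4 (mod 5)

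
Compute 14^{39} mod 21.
14

Using successive squaring:
Binary expansion of 39: 100111
Powers of 14 mod 21 (each is the square of the previous):
  14^1 ≡ 14 (mod 21)
  14^2 ≡ 14² = 196 ≡ 7 (mod 21)
  14^4 ≡ 7² = 49 ≡ 7 (mod 21)
  14^8 ≡ 7² = 49 ≡ 7 (mod 21)
  14^16 ≡ 7² = 49 ≡ 7 (mod 21)
  14^32 ≡ 7² = 49 ≡ 7 (mod 21)
39 = 32 + 4 + 2 + 1, so 14^39 = 14^32 × 14^4 × 14^2 × 14^1 ≡ 7 × 7 × 7 × 14 (mod 21)
Multiplying step by step:
  7 × 7 = 49 ≡ 7 (mod 21)
  7 × 7 = 49 ≡ 7 (mod 21)
  7 × 14 = 98 ≡ 14 (mod 21)
Result: 14^39 ≡ 14 (mod 21)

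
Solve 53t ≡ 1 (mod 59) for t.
49

Using Extended Euclidean Algorithm:
gcd(53, 59) = 1
Bezout coefficients: 53 × -10 + 59 × 9 = 1
So 53 × -10 ≡ 1 (mod 59)
The inverse is -10 mod 59 = 49
Verification: 53 × 49 = 2597 = 44 × 59 + 1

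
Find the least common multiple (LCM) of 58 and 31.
1798

First find GCD(58, 31) using the Euclidean algorithm:
58 = 1 × 31 + 27
31 = 1 × 27 + 4
27 = 6 × 4 + 3
4 = 1 × 3 + 1
3 = 3 × 1 + 0
GCD(58, 31) = 1

LCM formula: LCM(a, b) = (a × b) / GCD(a, b)
LCM(58, 31) = (58 × 31) / 1
LCM(58, 31) = 1798 / 1
LCM(58, 31) = 1798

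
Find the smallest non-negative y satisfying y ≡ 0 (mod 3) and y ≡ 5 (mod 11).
M = 3 × 11 = 33. M₁ = 11, y₁ ≡ 2 (mod 3). M₂ = 3, y₂ ≡ 4 (mod 11). y = 0×11×2 + 5×3×4 ≡ 27 (mod 33)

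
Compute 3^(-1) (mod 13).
3^(-1) ≡ 9 (mod 13). Verification: 3 × 9 = 27 ≡ 1 (mod 13)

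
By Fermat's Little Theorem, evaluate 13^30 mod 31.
By Fermat's Little Theorem, 13^{30} ≡ 1 (mod 31) since 31 is prime and gcd(13, 31) = 1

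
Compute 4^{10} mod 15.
1

Using successive squaring:
Binary expansion of 10: 1010
Powers of 4 mod 15 (each is the square of the previous):
  4^1 ≡ 4 (mod 15)
  4^2 ≡ 4² = 16 ≡ 1 (mod 15)
  4^4 ≡ 1² = 1 ≡ 1 (mod 15)
  4^8 ≡ 1² = 1 ≡ 1 (mod 15)
10 = 8 + 2, so 4^10 = 4^8 × 4^2 ≡ 1 × 1 (mod 15)
Multiplying step by step:
  1 × 1 = 1 ≡ 1 (mod 15)
Result: 4^10 ≡ 1 (mod 15)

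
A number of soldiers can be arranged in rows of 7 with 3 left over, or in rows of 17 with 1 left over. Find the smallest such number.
M = 7 × 17 = 119. M₁ = 17, y₁ ≡ 5 (mod 7). M₂ = 7, y₂ ≡ 5 (mod 17). k = 3×17×5 + 1×7×5 ≡ 52 (mod 119). The smallest positive such number is 52.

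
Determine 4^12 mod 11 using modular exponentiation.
Using Fermat: 4^{10} ≡ 1 (mod 11). 12 ≡ 2 (mod 10). So 4^{12} ≡ 4^{2} ≡ 5 (mod 11)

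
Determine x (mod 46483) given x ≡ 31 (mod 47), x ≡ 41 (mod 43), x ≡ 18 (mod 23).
41579

Using the Chinese Remainder Theorem:
M = product of moduli = 46483
For equation 1: M_1 = 989, 989 ≡ 2 (mod 47), inverse of 989 mod 47 is 24 (check: 2 × 24 = 48 ≡ 1 (mod 47))
For equation 2: M_2 = 1081, 1081 ≡ 6 (mod 43), inverse of 1081 mod 43 is 36 (check: 6 × 36 = 216 ≡ 1 (mod 43))
For equation 3: M_3 = 2021, 2021 ≡ 20 (mod 23), inverse of 2021 mod 23 is 15 (check: 20 × 15 = 300 ≡ 1 (mod 23))
Combine: x ≡ Σ r_i×M_i×(M_i⁻¹ mod m_i) = 31×989×24 + 41×1081×36 + 18×2021×15 = 735816 + 1595556 + 545670 = 2877042
2877042 mod 46483 = 41579
x ≡ 41579 (mod 46483)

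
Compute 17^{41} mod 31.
22

Using successive squaring:
Binary expansion of 41: 101001
Powers of 17 mod 31 (each is the square of the previous):
  17^1 ≡ 17 (mod 31)
  17^2 ≡ 17² = 289 ≡ 10 (mod 31)
  17^4 ≡ 10² = 100 ≡ 7 (mod 31)
  17^8 ≡ 7² = 49 ≡ 18 (mod 31)
  17^16 ≡ 18² = 324 ≡ 14 (mod 31)
  17^32 ≡ 14² = 196 ≡ 10 (mod 31)
41 = 32 + 8 + 1, so 17^41 = 17^32 × 17^8 × 17^1 ≡ 10 × 18 × 17 (mod 31)
Multiplying step by step:
  10 × 18 = 180 ≡ 25 (mod 31)
  25 × 17 = 425 ≡ 22 (mod 31)
Result: 17^41 ≡ 22 (mod 31)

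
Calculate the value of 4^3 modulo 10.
3 = 2 + 1 (binary 11). Repeated squaring mod 10: 4^1 ≡ 4; 4^2 ≡ 4² = 16 ≡ 6. Multiply: 4^3 = 4^2 × 4^1 ≡ 6 × 4 (mod 10): 6 × 4 = 24 ≡ 4. So 4^3 ≡ 4 (mod 10).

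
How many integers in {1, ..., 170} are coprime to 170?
64

Prime factorization: 170 = 2 × 5 × 17
Using the formula φ(n) = n × Π(1 - 1/p) for each prime factor p:
φ(170) = 170 × (1 - 1/2) × (1 - 1/5) × (1 - 1/17)
φ(170) = 64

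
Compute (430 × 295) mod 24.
10

(430 × 295) = 126850
126850 mod 24 = 10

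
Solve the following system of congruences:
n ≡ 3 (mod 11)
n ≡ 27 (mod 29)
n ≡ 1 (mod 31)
8495

Using the Chinese Remainder Theorem:
M = product of moduli = 9889
For equation 1: M_1 = 899, 899 ≡ 8 (mod 11), inverse of 899 mod 11 is 7 (check: 8 × 7 = 56 ≡ 1 (mod 11))
For equation 2: M_2 = 341, 341 ≡ 22 (mod 29), inverse of 341 mod 29 is 4 (check: 22 × 4 = 88 ≡ 1 (mod 29))
For equation 3: M_3 = 319, 319 ≡ 9 (mod 31), inverse of 319 mod 31 is 7 (check: 9 × 7 = 63 ≡ 1 (mod 31))
Combine: n ≡ Σ r_i×M_i×(M_i⁻¹ mod m_i) = 3×899×7 + 27×341×4 + 1×319×7 = 18879 + 36828 + 2233 = 57940
57940 mod 9889 = 8495
n ≡ 8495 (mod 9889)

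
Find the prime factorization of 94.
2 × 47

Divide by primes starting from smallest:
94 ÷ 2 = 47
47 ÷ 47 = 1

94 = 2 × 47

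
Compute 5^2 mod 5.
5 ≡ 0 (mod 5). 2 = 2 (binary 10). Repeated squaring mod 5: 0^1 ≡ 0; 0^2 ≡ 0² = 0 ≡ 0. So 5^2 ≡ 0 (mod 5).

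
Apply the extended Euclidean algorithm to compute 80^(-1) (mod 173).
Extended GCD: 80(-80) + 173(37) = 1. So 80^(-1) ≡ 93 ≡ 93 (mod 173). Verify: 80 × 93 = 7440 ≡ 1 (mod 173)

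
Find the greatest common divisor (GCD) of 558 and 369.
9

Using the Euclidean algorithm:
558 = 1 × 369 + 189
369 = 1 × 189 + 180
189 = 1 × 180 + 9
180 = 20 × 9 + 0

GCD(558, 369) = 9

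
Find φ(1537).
1456

Prime factorization: 1537 = 29 × 53
Using the formula φ(n) = n × Π(1 - 1/p) for each prime factor p:
φ(1537) = 1537 × (1 - 1/29) × (1 - 1/53)
φ(1537) = 1456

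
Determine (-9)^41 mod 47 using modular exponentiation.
Using repeated squaring. (-9) ≡ 38 (mod 47). 41 = 32 + 8 + 1 (binary 101001). Repeated squaring mod 47: 38^1 ≡ 38; 38^2 ≡ 38² = 1444 ≡ 34; 38^4 ≡ 34² = 1156 ≡ 28; 38^8 ≡ 28² = 784 ≡ 32; 38^16 ≡ 32² = 1024 ≡ 37; 38^32 ≡ 37² = 1369 ≡ 6. Multiply: (-9)^41 ≡ 38^32 × 38^8 × 38^1 ≡ 6 × 32 × 38 (mod 47): 6 × 32 = 192 ≡ 4; 4 × 38 = 152 ≡ 11. So (-9)^41 ≡ 11 (mod 47).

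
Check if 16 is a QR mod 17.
By Euler's criterion: 16^{8} ≡ 1 (mod 17). Since this equals 1, 16 is a QR.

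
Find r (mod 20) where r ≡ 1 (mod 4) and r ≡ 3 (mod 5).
M = 4 × 5 = 20. M₁ = 5, y₁ ≡ 1 (mod 4). M₂ = 4, y₂ ≡ 4 (mod 5). r = 1×5×1 + 3×4×4 ≡ 13 (mod 20)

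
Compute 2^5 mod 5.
5 = 4 + 1 (binary 101). Repeated squaring mod 5: 2^1 ≡ 2; 2^2 ≡ 2² = 4 ≡ 4; 2^4 ≡ 4² = 16 ≡ 1. Multiply: 2^5 = 2^4 × 2^1 ≡ 1 × 2 (mod 5): 1 × 2 = 2 ≡ 2. So 2^5 ≡ 2 (mod 5).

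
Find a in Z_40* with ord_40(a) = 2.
31 has order 2 mod 40 since 31^{2} ≡ 1 (mod 40) and no smaller power works.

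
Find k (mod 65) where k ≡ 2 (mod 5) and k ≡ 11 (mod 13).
M = 5 × 13 = 65. M₁ = 13, y₁ ≡ 2 (mod 5). M₂ = 5, y₂ ≡ 8 (mod 13). k = 2×13×2 + 11×5×8 ≡ 37 (mod 65)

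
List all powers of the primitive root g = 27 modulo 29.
g^1, g^2, ..., g^{28} mod 29: {27, 4, 21, 16, 26, 6, 17, 24, 10, 9, 11, 7, 15, 28, 2, 25, 8, 13, 3, 23, 12, 5, 19, 20, 18, 22, 14, 1}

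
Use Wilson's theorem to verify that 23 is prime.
(22)! mod 23 = 22. Since this equals -1 (mod 23), Wilson confirms 23 is prime.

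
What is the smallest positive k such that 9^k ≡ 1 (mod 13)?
Powers of 9 mod 13: 9^1≡9, 9^2≡3, 9^3≡1. Order = 3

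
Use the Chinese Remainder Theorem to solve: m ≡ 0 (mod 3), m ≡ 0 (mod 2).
M = 3 × 2 = 6. M₁ = 2, y₁ ≡ 2 (mod 3). M₂ = 3, y₂ ≡ 1 (mod 2). m = 0×2×2 + 0×3×1 ≡ 0 (mod 6)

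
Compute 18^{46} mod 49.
18

Using successive squaring:
Binary expansion of 46: 101110
Powers of 18 mod 49 (each is the square of the previous):
  18^1 ≡ 18 (mod 49)
  18^2 ≡ 18² = 324 ≡ 30 (mod 49)
  18^4 ≡ 30² = 900 ≡ 18 (mod 49)
  18^8 ≡ 18² = 324 ≡ 30 (mod 49)
  18^16 ≡ 30² = 900 ≡ 18 (mod 49)
  18^32 ≡ 18² = 324 ≡ 30 (mod 49)
46 = 32 + 8 + 4 + 2, so 18^46 = 18^32 × 18^8 × 18^4 × 18^2 ≡ 30 × 30 × 18 × 30 (mod 49)
Multiplying step by step:
  30 × 30 = 900 ≡ 18 (mod 49)
  18 × 18 = 324 ≡ 30 (mod 49)
  30 × 30 = 900 ≡ 18 (mod 49)
Result: 18^46 ≡ 18 (mod 49)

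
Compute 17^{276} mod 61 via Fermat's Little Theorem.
9

By Fermat's Little Theorem, a^(p-1) ≡ 1 (mod p) for prime p and gcd(a, p) = 1
Here p = 61, so 17^60 ≡ 1 (mod 61)
We can reduce the exponent: 276 mod 60 = 36
So 17^276 ≡ 17^36 (mod 61)
Computing: 17^36 mod 61 = 9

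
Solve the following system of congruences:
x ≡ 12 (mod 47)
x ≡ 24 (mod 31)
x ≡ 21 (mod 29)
15710

Using the Chinese Remainder Theorem:
M = product of moduli = 42253
For equation 1: M_1 = 899, 899 ≡ 6 (mod 47), inverse of 899 mod 47 is 8 (check: 6 × 8 = 48 ≡ 1 (mod 47))
For equation 2: M_2 = 1363, 1363 ≡ 30 (mod 31), inverse of 1363 mod 31 is 30 (check: 30 × 30 = 900 ≡ 1 (mod 31))
For equation 3: M_3 = 1457, 1457 ≡ 7 (mod 29), inverse of 1457 mod 29 is 25 (check: 7 × 25 = 175 ≡ 1 (mod 29))
Combine: x ≡ Σ r_i×M_i×(M_i⁻¹ mod m_i) = 12×899×8 + 24×1363×30 + 21×1457×25 = 86304 + 981360 + 764925 = 1832589
1832589 mod 42253 = 15710
x ≡ 15710 (mod 42253)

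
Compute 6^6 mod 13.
6 = 4 + 2 (binary 110). Repeated squaring mod 13: 6^1 ≡ 6; 6^2 ≡ 6² = 36 ≡ 10; 6^4 ≡ 10² = 100 ≡ 9. Multiply: 6^6 = 6^4 × 6^2 ≡ 9 × 10 (mod 13): 9 × 10 = 90 ≡ 12. So 6^6 ≡ 12 (mod 13).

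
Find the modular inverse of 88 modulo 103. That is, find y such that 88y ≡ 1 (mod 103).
48

Using Extended Euclidean Algorithm:
gcd(88, 103) = 1
Bezout coefficients: 88 × 48 + 103 × -41 = 1
So 88 × 48 ≡ 1 (mod 103)
The inverse is 48 mod 103 = 48
Verification: 88 × 48 = 4224 = 41 × 103 + 1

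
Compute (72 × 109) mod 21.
15

(72 × 109) = 7848
7848 mod 21 = 15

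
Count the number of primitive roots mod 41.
Number of primitive roots mod 41 = φ(40) = 16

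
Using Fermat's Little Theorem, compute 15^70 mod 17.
By Fermat: 15^{16} ≡ 1 (mod 17). 70 = 4×16 + 6. So 15^{70} ≡ 15^{6} ≡ 13 (mod 17)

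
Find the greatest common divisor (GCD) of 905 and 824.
1

Using the Euclidean algorithm:
905 = 1 × 824 + 81
824 = 10 × 81 + 14
81 = 5 × 14 + 11
14 = 1 × 11 + 3
11 = 3 × 3 + 2
3 = 1 × 2 + 1
2 = 2 × 1 + 0

GCD(905, 824) = 1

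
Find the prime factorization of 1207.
17 × 71

Divide by primes starting from smallest:
1207 ÷ 17 = 71
71 ÷ 71 = 1

1207 = 17 × 71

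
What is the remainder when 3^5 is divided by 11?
5 = 4 + 1 (binary 101). Repeated squaring mod 11: 3^1 ≡ 3; 3^2 ≡ 3² = 9 ≡ 9; 3^4 ≡ 9² = 81 ≡ 4. Multiply: 3^5 = 3^4 × 3^1 ≡ 4 × 3 (mod 11): 4 × 3 = 12 ≡ 1. So 3^5 ≡ 1 (mod 11).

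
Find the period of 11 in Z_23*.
Powers of 11 mod 23: 11^1≡11, 11^2≡6, 11^3≡20, 11^4≡13, 11^5≡5, 11^6≡9, 11^7≡7, 11^8≡8, 11^9≡19, 11^10≡2, 11^11≡22, 11^12≡12, 11^13≡17, 11^14≡3, 11^15≡10, 11^16≡18, 11^17≡14, 11^18≡16, 11^19≡15, 11^20≡4, 11^21≡21, 11^22≡1. Order = 22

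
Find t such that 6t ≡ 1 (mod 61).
6^(-1) ≡ 51 (mod 61). Verification: 6 × 51 = 306 ≡ 1 (mod 61)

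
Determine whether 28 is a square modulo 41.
By Euler's criterion: 28^{20} ≡ 40 (mod 41). Since this equals -1 (≡ 40), 28 is not a QR.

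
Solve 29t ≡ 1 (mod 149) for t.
29^(-1) ≡ 36 (mod 149). Verification: 29 × 36 = 1044 ≡ 1 (mod 149)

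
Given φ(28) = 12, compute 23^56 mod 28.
By Euler: 23^{12} ≡ 1 (mod 28) since gcd(23, 28) = 1. 56 = 4×12 + 8. So 23^{56} ≡ 23^{8} ≡ 25 (mod 28)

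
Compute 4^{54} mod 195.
1

Using successive squaring:
Binary expansion of 54: 110110
Powers of 4 mod 195 (each is the square of the previous):
  4^1 ≡ 4 (mod 195)
  4^2 ≡ 4² = 16 ≡ 16 (mod 195)
  4^4 ≡ 16² = 256 ≡ 61 (mod 195)
  4^8 ≡ 61² = 3721 ≡ 16 (mod 195)
  4^16 ≡ 16² = 256 ≡ 61 (mod 195)
  4^32 ≡ 61² = 3721 ≡ 16 (mod 195)
54 = 32 + 16 + 4 + 2, so 4^54 = 4^32 × 4^16 × 4^4 × 4^2 ≡ 16 × 61 × 61 × 16 (mod 195)
Multiplying step by step:
  16 × 61 = 976 ≡ 1 (mod 195)
  1 × 61 = 61 ≡ 61 (mod 195)
  61 × 16 = 976 ≡ 1 (mod 195)
Result: 4^54 ≡ 1 (mod 195)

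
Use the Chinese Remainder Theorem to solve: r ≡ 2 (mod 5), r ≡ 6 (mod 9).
M = 5 × 9 = 45. M₁ = 9, y₁ ≡ 4 (mod 5). M₂ = 5, y₂ ≡ 2 (mod 9). r = 2×9×4 + 6×5×2 ≡ 42 (mod 45)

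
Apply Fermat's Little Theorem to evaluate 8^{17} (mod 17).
8

By Fermat's Little Theorem, a^(p-1) ≡ 1 (mod p) for prime p and gcd(a, p) = 1
Here p = 17, so 8^16 ≡ 1 (mod 17)
We can reduce the exponent: 17 mod 16 = 1
So 8^17 ≡ 8^1 (mod 17)
Computing: 8^1 mod 17 = 8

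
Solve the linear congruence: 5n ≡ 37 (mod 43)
16

Since gcd(5, 43) = 1 divides 37, a solution exists.
Multiply both sides by the inverse of 5 mod 43:
  5^(-1) mod 43 = 26
  x ≡ 26 × 37 ≡ 962 ≡ 16 (mod 43)
Verification: 5 × 16 = 80 = 1 × 43 + 37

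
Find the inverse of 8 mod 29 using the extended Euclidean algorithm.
Extended GCD: 8(11) + 29(-3) = 1. So 8^(-1) ≡ 11 ≡ 11 (mod 29). Verify: 8 × 11 = 88 ≡ 1 (mod 29)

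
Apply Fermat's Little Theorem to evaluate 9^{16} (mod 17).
1

By Fermat's Little Theorem, a^(p-1) ≡ 1 (mod p) for prime p and gcd(a, p) = 1
Here p = 17, so 9^16 ≡ 1 (mod 17)
We can reduce the exponent: 16 mod 16 = 0
So 9^16 ≡ 9^0 (mod 17)
Computing: 9^0 mod 17 = 1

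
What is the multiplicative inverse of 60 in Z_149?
60^(-1) ≡ 77 (mod 149). Verification: 60 × 77 = 4620 ≡ 1 (mod 149)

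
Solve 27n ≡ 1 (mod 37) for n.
11

Using Extended Euclidean Algorithm:
gcd(27, 37) = 1
Bezout coefficients: 27 × 11 + 37 × -8 = 1
So 27 × 11 ≡ 1 (mod 37)
The inverse is 11 mod 37 = 11
Verification: 27 × 11 = 297 = 8 × 37 + 1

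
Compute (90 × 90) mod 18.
0

(90 × 90) = 8100
8100 mod 18 = 0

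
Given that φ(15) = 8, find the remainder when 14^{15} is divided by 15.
By Euler: 14^{8} ≡ 1 (mod 15) since gcd(14, 15) = 1. 15 = 1×8 + 7. So 14^{15} ≡ 14^{7} ≡ 14 (mod 15)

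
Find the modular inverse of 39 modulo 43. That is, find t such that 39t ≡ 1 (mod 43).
32

Using Extended Euclidean Algorithm:
gcd(39, 43) = 1
Bezout coefficients: 39 × -11 + 43 × 10 = 1
So 39 × -11 ≡ 1 (mod 43)
The inverse is -11 mod 43 = 32
Verification: 39 × 32 = 1248 = 29 × 43 + 1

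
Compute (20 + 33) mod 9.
8

(20 + 33) = 53
53 mod 9 = 8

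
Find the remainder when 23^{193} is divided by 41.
By Fermat: 23^{40} ≡ 1 (mod 41). 193 = 4×40 + 33. So 23^{193} ≡ 23^{33} ≡ 31 (mod 41)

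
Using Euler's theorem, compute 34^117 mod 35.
By Euler: 34^{24} ≡ 1 (mod 35) since gcd(34, 35) = 1. 117 = 4×24 + 21. So 34^{117} ≡ 34^{21} ≡ 34 (mod 35)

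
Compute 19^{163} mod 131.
51

Using successive squaring:
Binary expansion of 163: 10100011
Powers of 19 mod 131 (each is the square of the previous):
  19^1 ≡ 19 (mod 131)
  19^2 ≡ 19² = 361 ≡ 99 (mod 131)
  19^4 ≡ 99² = 9801 ≡ 107 (mod 131)
  19^8 ≡ 107² = 11449 ≡ 52 (mod 131)
  19^16 ≡ 52² = 2704 ≡ 84 (mod 131)
  19^32 ≡ 84² = 7056 ≡ 113 (mod 131)
  19^64 ≡ 113² = 12769 ≡ 62 (mod 131)
  19^128 ≡ 62² = 3844 ≡ 45 (mod 131)
163 = 128 + 32 + 2 + 1, so 19^163 = 19^128 × 19^32 × 19^2 × 19^1 ≡ 45 × 113 × 99 × 19 (mod 131)
Multiplying step by step:
  45 × 113 = 5085 ≡ 107 (mod 131)
  107 × 99 = 10593 ≡ 113 (mod 131)
  113 × 19 = 2147 ≡ 51 (mod 131)
Result: 19^163 ≡ 51 (mod 131)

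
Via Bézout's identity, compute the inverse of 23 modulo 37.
Extended GCD: 23(-8) + 37(5) = 1. So 23^(-1) ≡ 29 ≡ 29 (mod 37). Verify: 23 × 29 = 667 ≡ 1 (mod 37)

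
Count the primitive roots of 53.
24

The number of primitive roots modulo p is φ(p-1) = φ(52)
φ(52) = 24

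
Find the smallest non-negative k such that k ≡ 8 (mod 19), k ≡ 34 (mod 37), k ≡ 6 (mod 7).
293

Using the Chinese Remainder Theorem:
M = product of moduli = 4921
For equation 1: M_1 = 259, 259 ≡ 12 (mod 19), inverse of 259 mod 19 is 8 (check: 12 × 8 = 96 ≡ 1 (mod 19))
For equation 2: M_2 = 133, 133 ≡ 22 (mod 37), inverse of 133 mod 37 is 32 (check: 22 × 32 = 704 ≡ 1 (mod 37))
For equation 3: M_3 = 703, 703 ≡ 3 (mod 7), inverse of 703 mod 7 is 5 (check: 3 × 5 = 15 ≡ 1 (mod 7))
Combine: k ≡ Σ r_i×M_i×(M_i⁻¹ mod m_i) = 8×259×8 + 34×133×32 + 6×703×5 = 16576 + 144704 + 21090 = 182370
182370 mod 4921 = 293
k ≡ 293 (mod 4921)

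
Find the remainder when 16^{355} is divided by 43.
By Fermat: 16^{42} ≡ 1 (mod 43). 355 = 8×42 + 19. So 16^{355} ≡ 16^{19} ≡ 21 (mod 43)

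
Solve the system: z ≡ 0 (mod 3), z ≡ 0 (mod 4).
M = 3 × 4 = 12. M₁ = 4, y₁ ≡ 1 (mod 3). M₂ = 3, y₂ ≡ 3 (mod 4). z = 0×4×1 + 0×3×3 ≡ 0 (mod 12)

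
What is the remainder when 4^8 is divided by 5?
8 = 8 (binary 1000). Repeated squaring mod 5: 4^1 ≡ 4; 4^2 ≡ 4² = 16 ≡ 1; 4^4 ≡ 1² = 1 ≡ 1; 4^8 ≡ 1² = 1 ≡ 1. So 4^8 ≡ 1 (mod 5).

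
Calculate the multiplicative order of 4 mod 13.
Powers of 4 mod 13: 4^1≡4, 4^2≡3, 4^3≡12, 4^4≡9, 4^5≡10, 4^6≡1. Order = 6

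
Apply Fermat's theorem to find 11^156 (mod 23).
By Fermat: 11^{22} ≡ 1 (mod 23). 156 = 7×22 + 2. So 11^{156} ≡ 11^{2} ≡ 6 (mod 23)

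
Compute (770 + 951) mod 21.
20

(770 + 951) = 1721
1721 mod 21 = 20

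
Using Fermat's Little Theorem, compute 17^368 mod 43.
By Fermat: 17^{42} ≡ 1 (mod 43). 368 ≡ 32 (mod 42). So 17^{368} ≡ 17^{32} ≡ 24 (mod 43)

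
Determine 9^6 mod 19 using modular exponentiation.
6 = 4 + 2 (binary 110). Repeated squaring mod 19: 9^1 ≡ 9; 9^2 ≡ 9² = 81 ≡ 5; 9^4 ≡ 5² = 25 ≡ 6. Multiply: 9^6 = 9^4 × 9^2 ≡ 6 × 5 (mod 19): 6 × 5 = 30 ≡ 11. So 9^6 ≡ 11 (mod 19).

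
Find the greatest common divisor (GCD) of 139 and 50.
1

Using the Euclidean algorithm:
139 = 2 × 50 + 39
50 = 1 × 39 + 11
39 = 3 × 11 + 6
11 = 1 × 6 + 5
6 = 1 × 5 + 1
5 = 5 × 1 + 0

GCD(139, 50) = 1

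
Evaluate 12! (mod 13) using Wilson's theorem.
By Wilson's theorem, (12)! ≡ -1 ≡ 12 (mod 13)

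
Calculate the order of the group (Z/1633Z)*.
1540

Prime factorization: 1633 = 23 × 71
Using the formula φ(n) = n × Π(1 - 1/p) for each prime factor p:
φ(1633) = 1633 × (1 - 1/23) × (1 - 1/71)
φ(1633) = 1540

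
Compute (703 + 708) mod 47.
1

(703 + 708) = 1411
1411 mod 47 = 1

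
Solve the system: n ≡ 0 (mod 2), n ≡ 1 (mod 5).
M = 2 × 5 = 10. M₁ = 5, y₁ ≡ 1 (mod 2). M₂ = 2, y₂ ≡ 3 (mod 5). n = 0×5×1 + 1×2×3 ≡ 6 (mod 10)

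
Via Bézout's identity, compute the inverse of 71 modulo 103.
Extended GCD: 71(-29) + 103(20) = 1. So 71^(-1) ≡ 74 ≡ 74 (mod 103). Verify: 71 × 74 = 5254 ≡ 1 (mod 103)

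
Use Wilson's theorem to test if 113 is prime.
(112)! mod 113 = 112. Since 112 ≡ -1 (mod 113), 113 is prime.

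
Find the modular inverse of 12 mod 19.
12^(-1) ≡ 8 (mod 19). Verification: 12 × 8 = 96 ≡ 1 (mod 19)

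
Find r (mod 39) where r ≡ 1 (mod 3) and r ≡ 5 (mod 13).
M = 3 × 13 = 39. M₁ = 13, y₁ ≡ 1 (mod 3). M₂ = 3, y₂ ≡ 9 (mod 13). r = 1×13×1 + 5×3×9 ≡ 31 (mod 39)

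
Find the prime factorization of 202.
2 × 101

Divide by primes starting from smallest:
202 ÷ 2 = 101
101 ÷ 101 = 1

202 = 2 × 101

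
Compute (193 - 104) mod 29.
2

(193 - 104) = 89
89 mod 29 = 2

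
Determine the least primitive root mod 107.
p - 1 = 106 has prime divisors 2, 53. h is a primitive root mod 107 iff h^(106/q) ≢ 1 (mod 107) for each such q.
h = 2: 2^53 ≡ 106, 2^2 ≡ 4 (mod 107); none is 1, so 2 has order 106 and is a primitive root.
The smallest primitive root mod 107 is g = 2.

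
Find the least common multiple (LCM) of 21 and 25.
525

First find GCD(21, 25) using the Euclidean algorithm:
21 = 0 × 25 + 21
25 = 1 × 21 + 4
21 = 5 × 4 + 1
4 = 4 × 1 + 0
GCD(21, 25) = 1

LCM formula: LCM(a, b) = (a × b) / GCD(a, b)
LCM(21, 25) = (21 × 25) / 1
LCM(21, 25) = 525 / 1
LCM(21, 25) = 525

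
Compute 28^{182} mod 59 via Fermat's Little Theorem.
36

By Fermat's Little Theorem, a^(p-1) ≡ 1 (mod p) for prime p and gcd(a, p) = 1
Here p = 59, so 28^58 ≡ 1 (mod 59)
We can reduce the exponent: 182 mod 58 = 8
So 28^182 ≡ 28^8 (mod 59)
Computing: 28^8 mod 59 = 36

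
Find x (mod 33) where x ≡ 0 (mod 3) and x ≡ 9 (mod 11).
M = 3 × 11 = 33. M₁ = 11, y₁ ≡ 2 (mod 3). M₂ = 3, y₂ ≡ 4 (mod 11). x = 0×11×2 + 9×3×4 ≡ 9 (mod 33)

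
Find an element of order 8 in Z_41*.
3 has order 8 mod 41 since 3^{8} ≡ 1 (mod 41) and no smaller power works.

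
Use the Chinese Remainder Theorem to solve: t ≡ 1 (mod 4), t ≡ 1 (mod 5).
M = 4 × 5 = 20. M₁ = 5, y₁ ≡ 1 (mod 4). M₂ = 4, y₂ ≡ 4 (mod 5). t = 1×5×1 + 1×4×4 ≡ 1 (mod 20)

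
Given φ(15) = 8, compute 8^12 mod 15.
By Euler: 8^{8} ≡ 1 (mod 15) since gcd(8, 15) = 1. 12 = 1×8 + 4. So 8^{12} ≡ 8^{4} ≡ 1 (mod 15)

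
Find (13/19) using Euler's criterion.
(13/19) = 13^{9} mod 19 = -1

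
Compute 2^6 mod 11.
6 = 4 + 2 (binary 110). Repeated squaring mod 11: 2^1 ≡ 2; 2^2 ≡ 2² = 4 ≡ 4; 2^4 ≡ 4² = 16 ≡ 5. Multiply: 2^6 = 2^4 × 2^2 ≡ 5 × 4 (mod 11): 5 × 4 = 20 ≡ 9. So 2^6 ≡ 9 (mod 11).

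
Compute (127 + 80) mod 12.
3

(127 + 80) = 207
207 mod 12 = 3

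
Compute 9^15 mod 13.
Using Fermat: 9^{12} ≡ 1 (mod 13). 15 ≡ 3 (mod 12). So 9^{15} ≡ 9^{3} ≡ 1 (mod 13)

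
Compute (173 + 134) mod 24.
19

(173 + 134) = 307
307 mod 24 = 19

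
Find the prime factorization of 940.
2^2 × 5 × 47

Divide by primes starting from smallest:
940 ÷ 2 = 470
470 ÷ 2 = 235
235 ÷ 5 = 47
47 ÷ 47 = 1

940 = 2^2 × 5 × 47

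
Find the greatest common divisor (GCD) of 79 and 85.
1

Using the Euclidean algorithm:
79 = 0 × 85 + 79
85 = 1 × 79 + 6
79 = 13 × 6 + 1
6 = 6 × 1 + 0

GCD(79, 85) = 1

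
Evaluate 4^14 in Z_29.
Using repeated squaring. 14 = 8 + 4 + 2 (binary 1110). Repeated squaring mod 29: 4^1 ≡ 4; 4^2 ≡ 4² = 16 ≡ 16; 4^4 ≡ 16² = 256 ≡ 24; 4^8 ≡ 24² = 576 ≡ 25. Multiply: 4^14 = 4^8 × 4^4 × 4^2 ≡ 25 × 24 × 16 (mod 29): 25 × 24 = 600 ≡ 20; 20 × 16 = 320 ≡ 1. So 4^14 ≡ 1 (mod 29).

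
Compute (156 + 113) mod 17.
14

(156 + 113) = 269
269 mod 17 = 14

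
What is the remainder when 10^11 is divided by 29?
Using repeated squaring. 11 = 8 + 2 + 1 (binary 1011). Repeated squaring mod 29: 10^1 ≡ 10; 10^2 ≡ 10² = 100 ≡ 13; 10^4 ≡ 13² = 169 ≡ 24; 10^8 ≡ 24² = 576 ≡ 25. Multiply: 10^11 = 10^8 × 10^2 × 10^1 ≡ 25 × 13 × 10 (mod 29): 25 × 13 = 325 ≡ 6; 6 × 10 = 60 ≡ 2. So 10^11 ≡ 2 (mod 29).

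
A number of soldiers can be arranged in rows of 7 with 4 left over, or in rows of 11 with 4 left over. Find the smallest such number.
M = 7 × 11 = 77. M₁ = 11, y₁ ≡ 2 (mod 7). M₂ = 7, y₂ ≡ 8 (mod 11). m = 4×11×2 + 4×7×8 ≡ 4 (mod 77). The smallest positive such number is 4.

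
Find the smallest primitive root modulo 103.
p - 1 = 102 has prime divisors 2, 3, 17. h is a primitive root mod 103 iff h^(102/q) ≢ 1 (mod 103) for each such q.
h = 2: 2^51 ≡ 1, 2^34 ≡ 46, 2^6 ≡ 64 (mod 103); 2^51 ≡ 1, so not a primitive root.
h = 3: 3^51 ≡ 102, 3^34 ≡ 1, 3^6 ≡ 8 (mod 103); 3^34 ≡ 1, so not a primitive root.
h = 4: 4^51 ≡ 1, 4^34 ≡ 56, 4^6 ≡ 79 (mod 103); 4^51 ≡ 1, so not a primitive root.
h = 5: 5^51 ≡ 102, 5^34 ≡ 56, 5^6 ≡ 72 (mod 103); none is 1, so 5 has order 102 and is a primitive root.
The smallest primitive root mod 103 is g = 5.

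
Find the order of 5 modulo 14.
Powers of 5 mod 14: 5^1≡5, 5^2≡11, 5^3≡13, 5^4≡9, 5^5≡3, 5^6≡1. Order = 6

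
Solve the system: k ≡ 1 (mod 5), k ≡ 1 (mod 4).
M = 5 × 4 = 20. M₁ = 4, y₁ ≡ 4 (mod 5). M₂ = 5, y₂ ≡ 1 (mod 4). k = 1×4×4 + 1×5×1 ≡ 1 (mod 20)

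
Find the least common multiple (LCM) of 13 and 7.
91

First find GCD(13, 7) using the Euclidean algorithm:
13 = 1 × 7 + 6
7 = 1 × 6 + 1
6 = 6 × 1 + 0
GCD(13, 7) = 1

LCM formula: LCM(a, b) = (a × b) / GCD(a, b)
LCM(13, 7) = (13 × 7) / 1
LCM(13, 7) = 91 / 1
LCM(13, 7) = 91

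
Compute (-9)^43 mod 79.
Using repeated squaring. (-9) ≡ 70 (mod 79). 43 = 32 + 8 + 2 + 1 (binary 101011). Repeated squaring mod 79: 70^1 ≡ 70; 70^2 ≡ 70² = 4900 ≡ 2; 70^4 ≡ 2² = 4 ≡ 4; 70^8 ≡ 4² = 16 ≡ 16; 70^16 ≡ 16² = 256 ≡ 19; 70^32 ≡ 19² = 361 ≡ 45. Multiply: (-9)^43 ≡ 70^32 × 70^8 × 70^2 × 70^1 ≡ 45 × 16 × 2 × 70 (mod 79): 45 × 16 = 720 ≡ 9; 9 × 2 = 18 ≡ 18; 18 × 70 = 1260 ≡ 75. So (-9)^43 ≡ 75 (mod 79).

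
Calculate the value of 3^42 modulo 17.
Using Fermat: 3^{16} ≡ 1 (mod 17). 42 ≡ 10 (mod 16). So 3^{42} ≡ 3^{10} ≡ 8 (mod 17)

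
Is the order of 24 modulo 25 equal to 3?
No, the actual order is 2, not 3.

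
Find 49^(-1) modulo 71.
29

Using Extended Euclidean Algorithm:
gcd(49, 71) = 1
Bezout coefficients: 49 × 29 + 71 × -20 = 1
So 49 × 29 ≡ 1 (mod 71)
The inverse is 29 mod 71 = 29
Verification: 49 × 29 = 1421 = 20 × 71 + 1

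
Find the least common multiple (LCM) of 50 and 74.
1850

First find GCD(50, 74) using the Euclidean algorithm:
50 = 0 × 74 + 50
74 = 1 × 50 + 24
50 = 2 × 24 + 2
24 = 12 × 2 + 0
GCD(50, 74) = 2

LCM formula: LCM(a, b) = (a × b) / GCD(a, b)
LCM(50, 74) = (50 × 74) / 2
LCM(50, 74) = 3700 / 2
LCM(50, 74) = 1850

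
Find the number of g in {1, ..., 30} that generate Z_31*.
Number of primitive roots mod 31 = φ(30) = 8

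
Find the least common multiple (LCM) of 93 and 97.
9021

First find GCD(93, 97) using the Euclidean algorithm:
93 = 0 × 97 + 93
97 = 1 × 93 + 4
93 = 23 × 4 + 1
4 = 4 × 1 + 0
GCD(93, 97) = 1

LCM formula: LCM(a, b) = (a × b) / GCD(a, b)
LCM(93, 97) = (93 × 97) / 1
LCM(93, 97) = 9021 / 1
LCM(93, 97) = 9021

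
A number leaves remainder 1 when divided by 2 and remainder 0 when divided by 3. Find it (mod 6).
M = 2 × 3 = 6. M₁ = 3, y₁ ≡ 1 (mod 2). M₂ = 2, y₂ ≡ 2 (mod 3). k = 1×3×1 + 0×2×2 ≡ 3 (mod 6)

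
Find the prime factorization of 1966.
2 × 983

Divide by primes starting from smallest:
1966 ÷ 2 = 983
983 ÷ 983 = 1

1966 = 2 × 983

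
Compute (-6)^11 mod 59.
Using repeated squaring. (-6) ≡ 53 (mod 59). 11 = 8 + 2 + 1 (binary 1011). Repeated squaring mod 59: 53^1 ≡ 53; 53^2 ≡ 53² = 2809 ≡ 36; 53^4 ≡ 36² = 1296 ≡ 57; 53^8 ≡ 57² = 3249 ≡ 4. Multiply: (-6)^11 ≡ 53^8 × 53^2 × 53^1 ≡ 4 × 36 × 53 (mod 59): 4 × 36 = 144 ≡ 26; 26 × 53 = 1378 ≡ 21. So (-6)^11 ≡ 21 (mod 59).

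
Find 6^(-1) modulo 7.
6

Using Extended Euclidean Algorithm:
gcd(6, 7) = 1
Bezout coefficients: 6 × -1 + 7 × 1 = 1
So 6 × -1 ≡ 1 (mod 7)
The inverse is -1 mod 7 = 6
Verification: 6 × 6 = 36 = 5 × 7 + 1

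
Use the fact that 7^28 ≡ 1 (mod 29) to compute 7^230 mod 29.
By Fermat: 7^{28} ≡ 1 (mod 29). 230 = 8×28 + 6. So 7^{230} ≡ 7^{6} ≡ 25 (mod 29)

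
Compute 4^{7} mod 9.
4

Using successive squaring:
Binary expansion of 7: 111
Powers of 4 mod 9 (each is the square of the previous):
  4^1 ≡ 4 (mod 9)
  4^2 ≡ 4² = 16 ≡ 7 (mod 9)
  4^4 ≡ 7² = 49 ≡ 4 (mod 9)
7 = 4 + 2 + 1, so 4^7 = 4^4 × 4^2 × 4^1 ≡ 4 × 7 × 4 (mod 9)
Multiplying step by step:
  4 × 7 = 28 ≡ 1 (mod 9)
  1 × 4 = 4 ≡ 4 (mod 9)
Result: 4^7 ≡ 4 (mod 9)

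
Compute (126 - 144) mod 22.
4

(126 - 144) = -18
-18 mod 22 = 4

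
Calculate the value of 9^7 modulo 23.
7 = 4 + 2 + 1 (binary 111). Repeated squaring mod 23: 9^1 ≡ 9; 9^2 ≡ 9² = 81 ≡ 12; 9^4 ≡ 12² = 144 ≡ 6. Multiply: 9^7 = 9^4 × 9^2 × 9^1 ≡ 6 × 12 × 9 (mod 23): 6 × 12 = 72 ≡ 3; 3 × 9 = 27 ≡ 4. So 9^7 ≡ 4 (mod 23).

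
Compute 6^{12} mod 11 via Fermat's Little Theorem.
3

By Fermat's Little Theorem, a^(p-1) ≡ 1 (mod p) for prime p and gcd(a, p) = 1
Here p = 11, so 6^10 ≡ 1 (mod 11)
We can reduce the exponent: 12 mod 10 = 2
So 6^12 ≡ 6^2 (mod 11)
Computing: 6^2 mod 11 = 3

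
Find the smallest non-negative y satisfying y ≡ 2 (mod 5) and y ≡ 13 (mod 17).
M = 5 × 17 = 85. M₁ = 17, y₁ ≡ 3 (mod 5). M₂ = 5, y₂ ≡ 7 (mod 17). y = 2×17×3 + 13×5×7 ≡ 47 (mod 85)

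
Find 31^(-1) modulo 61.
2

Using Extended Euclidean Algorithm:
gcd(31, 61) = 1
Bezout coefficients: 31 × 2 + 61 × -1 = 1
So 31 × 2 ≡ 1 (mod 61)
The inverse is 2 mod 61 = 2
Verification: 31 × 2 = 62 = 1 × 61 + 1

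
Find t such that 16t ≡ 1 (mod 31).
16^(-1) ≡ 2 (mod 31). Verification: 16 × 2 = 32 ≡ 1 (mod 31)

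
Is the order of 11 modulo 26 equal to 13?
No, the actual order is 12, not 13.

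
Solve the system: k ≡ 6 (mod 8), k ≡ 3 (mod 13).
M = 8 × 13 = 104. M₁ = 13, y₁ ≡ 5 (mod 8). M₂ = 8, y₂ ≡ 5 (mod 13). k = 6×13×5 + 3×8×5 ≡ 94 (mod 104)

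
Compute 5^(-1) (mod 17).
5^(-1) ≡ 7 (mod 17). Verification: 5 × 7 = 35 ≡ 1 (mod 17)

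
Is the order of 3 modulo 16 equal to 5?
No, the actual order is 4, not 5.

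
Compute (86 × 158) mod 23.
18

(86 × 158) = 13588
13588 mod 23 = 18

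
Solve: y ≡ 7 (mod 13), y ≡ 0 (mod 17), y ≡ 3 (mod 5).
M = 13 × 17 × 5 = 1105. M₁ = 85, y₁ ≡ 2 (mod 13). M₂ = 65, y₂ ≡ 11 (mod 17). M₃ = 221, y₃ ≡ 1 (mod 5). y = 7×85×2 + 0×65×11 + 3×221×1 ≡ 748 (mod 1105)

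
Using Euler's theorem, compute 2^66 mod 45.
By Euler: 2^{24} ≡ 1 (mod 45) since gcd(2, 45) = 1. 66 = 2×24 + 18. So 2^{66} ≡ 2^{18} ≡ 19 (mod 45)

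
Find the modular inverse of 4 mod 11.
4^(-1) ≡ 3 (mod 11). Verification: 4 × 3 = 12 ≡ 1 (mod 11)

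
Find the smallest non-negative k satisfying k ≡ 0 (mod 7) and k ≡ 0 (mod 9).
M = 7 × 9 = 63. M₁ = 9, y₁ ≡ 4 (mod 7). M₂ = 7, y₂ ≡ 4 (mod 9). k = 0×9×4 + 0×7×4 ≡ 0 (mod 63)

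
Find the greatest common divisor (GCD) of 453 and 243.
3

Using the Euclidean algorithm:
453 = 1 × 243 + 210
243 = 1 × 210 + 33
210 = 6 × 33 + 12
33 = 2 × 12 + 9
12 = 1 × 9 + 3
9 = 3 × 3 + 0

GCD(453, 243) = 3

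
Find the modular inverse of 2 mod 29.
2^(-1) ≡ 15 (mod 29). Verification: 2 × 15 = 30 ≡ 1 (mod 29)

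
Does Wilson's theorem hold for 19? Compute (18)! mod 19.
(18)! mod 19 = 18. Since this equals -1 (mod 19), Wilson confirms 19 is prime.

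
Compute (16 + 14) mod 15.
0

(16 + 14) = 30
30 mod 15 = 0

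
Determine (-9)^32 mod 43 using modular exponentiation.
Using repeated squaring. (-9) ≡ 34 (mod 43). 32 = 32 (binary 100000). Repeated squaring mod 43: 34^1 ≡ 34; 34^2 ≡ 34² = 1156 ≡ 38; 34^4 ≡ 38² = 1444 ≡ 25; 34^8 ≡ 25² = 625 ≡ 23; 34^16 ≡ 23² = 529 ≡ 13; 34^32 ≡ 13² = 169 ≡ 40. So (-9)^32 ≡ 40 (mod 43).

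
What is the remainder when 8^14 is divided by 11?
Using Fermat: 8^{10} ≡ 1 (mod 11). 14 ≡ 4 (mod 10). So 8^{14} ≡ 8^{4} ≡ 4 (mod 11)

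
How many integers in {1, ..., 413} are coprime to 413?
348

Prime factorization: 413 = 7 × 59
Using the formula φ(n) = n × Π(1 - 1/p) for each prime factor p:
φ(413) = 413 × (1 - 1/7) × (1 - 1/59)
φ(413) = 348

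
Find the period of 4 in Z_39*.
Powers of 4 mod 39: 4^1≡4, 4^2≡16, 4^3≡25, 4^4≡22, 4^5≡10, 4^6≡1. Order = 6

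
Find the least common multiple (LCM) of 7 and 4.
28

First find GCD(7, 4) using the Euclidean algorithm:
7 = 1 × 4 + 3
4 = 1 × 3 + 1
3 = 3 × 1 + 0
GCD(7, 4) = 1

LCM formula: LCM(a, b) = (a × b) / GCD(a, b)
LCM(7, 4) = (7 × 4) / 1
LCM(7, 4) = 28 / 1
LCM(7, 4) = 28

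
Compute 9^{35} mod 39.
3

Using successive squaring:
Binary expansion of 35: 100011
Powers of 9 mod 39 (each is the square of the previous):
  9^1 ≡ 9 (mod 39)
  9^2 ≡ 9² = 81 ≡ 3 (mod 39)
  9^4 ≡ 3² = 9 ≡ 9 (mod 39)
  9^8 ≡ 9² = 81 ≡ 3 (mod 39)
  9^16 ≡ 3² = 9 ≡ 9 (mod 39)
  9^32 ≡ 9² = 81 ≡ 3 (mod 39)
35 = 32 + 2 + 1, so 9^35 = 9^32 × 9^2 × 9^1 ≡ 3 × 3 × 9 (mod 39)
Multiplying step by step:
  3 × 3 = 9 ≡ 9 (mod 39)
  9 × 9 = 81 ≡ 3 (mod 39)
Result: 9^35 ≡ 3 (mod 39)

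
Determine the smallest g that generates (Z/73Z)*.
5

A primitive root g modulo p has order p-1 = 72
Prime divisors of 72: [2, 3]
g is a primitive root iff g^(72/q) ≢ 1 (mod 73) for each prime divisor q
Testing small values:
  g = 2: 2^36 ≡ 1, 2^24 ≡ 64 (mod 73) → 2^36 ≡ 1, not primitive root
  g = 3: 3^36 ≡ 1, 3^24 ≡ 1 (mod 73) → 3^36 ≡ 1, not primitive root
  g = 4: 4^36 ≡ 1, 4^24 ≡ 8 (mod 73) → 4^36 ≡ 1, not primitive root
  g = 5: 5^36 ≡ 72, 5^24 ≡ 8 (mod 73) → none is 1, primitive root!
The smallest primitive root is 5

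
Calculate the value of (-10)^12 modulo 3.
Using Fermat: (-10)^{2} ≡ 1 (mod 3). 12 ≡ 0 (mod 2). So (-10)^{12} ≡ (-10)^{0} ≡ 1 (mod 3)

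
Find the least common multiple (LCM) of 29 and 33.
957

First find GCD(29, 33) using the Euclidean algorithm:
29 = 0 × 33 + 29
33 = 1 × 29 + 4
29 = 7 × 4 + 1
4 = 4 × 1 + 0
GCD(29, 33) = 1

LCM formula: LCM(a, b) = (a × b) / GCD(a, b)
LCM(29, 33) = (29 × 33) / 1
LCM(29, 33) = 957 / 1
LCM(29, 33) = 957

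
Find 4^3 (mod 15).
3 = 2 + 1 (binary 11). Repeated squaring mod 15: 4^1 ≡ 4; 4^2 ≡ 4² = 16 ≡ 1. Multiply: 4^3 = 4^2 × 4^1 ≡ 1 × 4 (mod 15): 1 × 4 = 4 ≡ 4. So 4^3 ≡ 4 (mod 15).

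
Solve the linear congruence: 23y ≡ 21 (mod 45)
42

Since gcd(23, 45) = 1 divides 21, a solution exists.
Multiply both sides by the inverse of 23 mod 45:
  23^(-1) mod 45 = 2
  x ≡ 2 × 21 ≡ 42 ≡ 42 (mod 45)
Verification: 23 × 42 = 966 = 21 × 45 + 21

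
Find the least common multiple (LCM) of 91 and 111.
10101

First find GCD(91, 111) using the Euclidean algorithm:
91 = 0 × 111 + 91
111 = 1 × 91 + 20
91 = 4 × 20 + 11
20 = 1 × 11 + 9
11 = 1 × 9 + 2
9 = 4 × 2 + 1
2 = 2 × 1 + 0
GCD(91, 111) = 1

LCM formula: LCM(a, b) = (a × b) / GCD(a, b)
LCM(91, 111) = (91 × 111) / 1
LCM(91, 111) = 10101 / 1
LCM(91, 111) = 10101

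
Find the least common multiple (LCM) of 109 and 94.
10246

First find GCD(109, 94) using the Euclidean algorithm:
109 = 1 × 94 + 15
94 = 6 × 15 + 4
15 = 3 × 4 + 3
4 = 1 × 3 + 1
3 = 3 × 1 + 0
GCD(109, 94) = 1

LCM formula: LCM(a, b) = (a × b) / GCD(a, b)
LCM(109, 94) = (109 × 94) / 1
LCM(109, 94) = 10246 / 1
LCM(109, 94) = 10246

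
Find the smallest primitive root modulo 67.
2

A primitive root g modulo p has order p-1 = 66
Prime divisors of 66: [2, 3, 11]
g is a primitive root iff g^(66/q) ≢ 1 (mod 67) for each prime divisor q
Testing small values:
  g = 2: 2^33 ≡ 66, 2^22 ≡ 37, 2^6 ≡ 64 (mod 67) → none is 1, primitive root!
The smallest primitive root is 2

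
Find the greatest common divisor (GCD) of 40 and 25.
5

Using the Euclidean algorithm:
40 = 1 × 25 + 15
25 = 1 × 15 + 10
15 = 1 × 10 + 5
10 = 2 × 5 + 0

GCD(40, 25) = 5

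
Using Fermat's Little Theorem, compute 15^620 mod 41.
By Fermat: 15^{40} ≡ 1 (mod 41). 620 ≡ 20 (mod 40). So 15^{620} ≡ 15^{20} ≡ 40 (mod 41)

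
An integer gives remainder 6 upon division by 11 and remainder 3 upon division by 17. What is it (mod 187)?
M = 11 × 17 = 187. M₁ = 17, y₁ ≡ 2 (mod 11). M₂ = 11, y₂ ≡ 14 (mod 17). x = 6×17×2 + 3×11×14 ≡ 105 (mod 187). The smallest positive such number is 105.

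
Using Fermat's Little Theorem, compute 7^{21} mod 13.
8

By Fermat's Little Theorem, a^(p-1) ≡ 1 (mod p) for prime p and gcd(a, p) = 1
Here p = 13, so 7^12 ≡ 1 (mod 13)
We can reduce the exponent: 21 mod 12 = 9
So 7^21 ≡ 7^9 (mod 13)
Computing: 7^9 mod 13 = 8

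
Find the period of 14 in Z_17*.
Powers of 14 mod 17: 14^1≡14, 14^2≡9, 14^3≡7, 14^4≡13, 14^5≡12, 14^6≡15, 14^7≡6, 14^8≡16, 14^9≡3, 14^10≡8, 14^11≡10, 14^12≡4, 14^13≡5, 14^14≡2, 14^15≡11, 14^16≡1. Order = 16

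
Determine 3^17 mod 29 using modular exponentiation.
Using repeated squaring. 17 = 16 + 1 (binary 10001). Repeated squaring mod 29: 3^1 ≡ 3; 3^2 ≡ 3² = 9 ≡ 9; 3^4 ≡ 9² = 81 ≡ 23; 3^8 ≡ 23² = 529 ≡ 7; 3^16 ≡ 7² = 49 ≡ 20. Multiply: 3^17 = 3^16 × 3^1 ≡ 20 × 3 (mod 29): 20 × 3 = 60 ≡ 2. So 3^17 ≡ 2 (mod 29).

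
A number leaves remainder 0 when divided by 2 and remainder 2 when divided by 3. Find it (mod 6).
M = 2 × 3 = 6. M₁ = 3, y₁ ≡ 1 (mod 2). M₂ = 2, y₂ ≡ 2 (mod 3). k = 0×3×1 + 2×2×2 ≡ 2 (mod 6)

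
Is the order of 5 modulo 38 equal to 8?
No, the actual order is 9, not 8.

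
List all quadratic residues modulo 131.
QRs mod 131: {1, 3, 4, 5, 7, 9, 11, 12, 13, 15, 16, 20, 21, 25, 27, 28, 33, 34, 35, 36, 38, 39, 41, 43, 44, 45, 46, 48, 49, 52, 53, 55, 58, 59, 60, 61, 62, 63, 64, 65, 74, 75, 77, 80, 81, 84, 89, 91, 94, 99, 100, 101, 102, 105, 107, 108, 109, 112, 113, 114, 117, 121, 123, 125, 129}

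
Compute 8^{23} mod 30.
2

Using successive squaring:
Binary expansion of 23: 10111
Powers of 8 mod 30 (each is the square of the previous):
  8^1 ≡ 8 (mod 30)
  8^2 ≡ 8² = 64 ≡ 4 (mod 30)
  8^4 ≡ 4² = 16 ≡ 16 (mod 30)
  8^8 ≡ 16² = 256 ≡ 16 (mod 30)
  8^16 ≡ 16² = 256 ≡ 16 (mod 30)
23 = 16 + 4 + 2 + 1, so 8^23 = 8^16 × 8^4 × 8^2 × 8^1 ≡ 16 × 16 × 4 × 8 (mod 30)
Multiplying step by step:
  16 × 16 = 256 ≡ 16 (mod 30)
  16 × 4 = 64 ≡ 4 (mod 30)
  4 × 8 = 32 ≡ 2 (mod 30)
Result: 8^23 ≡ 2 (mod 30)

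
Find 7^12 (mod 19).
Using repeated squaring. 12 = 8 + 4 (binary 1100). Repeated squaring mod 19: 7^1 ≡ 7; 7^2 ≡ 7² = 49 ≡ 11; 7^4 ≡ 11² = 121 ≡ 7; 7^8 ≡ 7² = 49 ≡ 11. Multiply: 7^12 = 7^8 × 7^4 ≡ 11 × 7 (mod 19): 11 × 7 = 77 ≡ 1. So 7^12 ≡ 1 (mod 19).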